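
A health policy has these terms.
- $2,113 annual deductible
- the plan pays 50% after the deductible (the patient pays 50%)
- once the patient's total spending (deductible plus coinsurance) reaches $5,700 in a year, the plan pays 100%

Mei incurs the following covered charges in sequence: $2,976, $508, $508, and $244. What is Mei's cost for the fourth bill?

Bill 1, $2,976: $2,113 to deductible, leaving $863; 50% of $863 = $431.50. Patient pays $2,544.50; OOP now $2,544.50.
Bill 2, $508: deductible met; 50% of $508 = $254. Patient pays $254; OOP now $2,798.50.
Bill 3, $508: deductible met; 50% of $508 = $254. Cost to patient: $254. OOP to date $3,052.50.
Bill 4, $244: 50% coinsurance on $244 = $122. Cost to patient: $122. OOP to date $3,174.50.

$122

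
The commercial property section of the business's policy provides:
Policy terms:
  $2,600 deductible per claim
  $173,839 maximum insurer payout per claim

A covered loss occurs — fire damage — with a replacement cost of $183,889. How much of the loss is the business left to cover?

Subtract the deductible: $183,889 − $2,600 = $181,289.
Since $181,289 > $173,839, the payout is capped at $173,839.
Out of pocket: $183,889 − $173,839 = $10,050.

$10,050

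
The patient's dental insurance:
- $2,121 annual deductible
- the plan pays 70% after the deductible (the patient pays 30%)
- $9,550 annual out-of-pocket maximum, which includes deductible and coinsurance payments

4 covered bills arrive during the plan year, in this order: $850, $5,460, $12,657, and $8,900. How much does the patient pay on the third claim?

$3,797.10

Claim 1 ($850): entire amount goes to the deductible. Patient pays $850; OOP now $850.
Claim 2 ($5,460): deductible takes $1,271, $4,189 remains; 30% of $4,189 = $1,256.70. Patient pays $2,527.70; OOP now $3,377.70.
Claim 3 ($12,657): deductible already satisfied, so patient's share is 30% × $12,657 = $3,797.10. Patient owes $3,797.10 (running OOP $7,174.80).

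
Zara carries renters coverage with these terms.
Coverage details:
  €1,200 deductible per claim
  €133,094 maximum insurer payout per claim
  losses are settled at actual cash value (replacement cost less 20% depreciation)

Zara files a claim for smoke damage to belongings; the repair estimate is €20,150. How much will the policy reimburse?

Depreciate 20%: the covered value is €20,150 × 0.8 = €16,120.
Less the €1,200 deductible: €16,120 − €1,200 = €14,920.
€14,920 ≤ €133,094, so the limit doesn't bind; insurer pays €14,920.

€14,920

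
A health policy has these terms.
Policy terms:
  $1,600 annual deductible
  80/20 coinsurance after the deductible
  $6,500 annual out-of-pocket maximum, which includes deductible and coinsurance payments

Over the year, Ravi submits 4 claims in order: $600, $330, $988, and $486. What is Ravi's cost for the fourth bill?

$97.20

Bill 1, $600: all of it applies to the deductible. Patient pays $600; OOP now $600.
Bill 2, $330: entire amount goes to the deductible. Patient owes $330 (running OOP $930).
Bill 3, $988: $670 to deductible, leaving $318; patient's 20% is $63.60. Patient pays $733.60; OOP now $1,663.60.
Bill 4, $486: deductible already satisfied, so patient's share is 20% × $486 = $97.20. Cost to patient: $97.20. OOP to date $1,760.80.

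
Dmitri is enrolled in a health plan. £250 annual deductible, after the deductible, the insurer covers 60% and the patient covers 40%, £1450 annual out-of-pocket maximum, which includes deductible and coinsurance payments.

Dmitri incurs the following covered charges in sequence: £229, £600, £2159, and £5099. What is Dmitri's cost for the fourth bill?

Bill 1, £229: entire amount goes to the deductible. Patient pays £229; OOP now £229.
Bill 2, £600: deductible takes £21, £579 remains; 40% of £579 = £231.60. Patient owes £252.60 (running OOP £481.60).
Bill 3, £2159: deductible already satisfied, so patient's share is 40% × £2159 = £863.60. Patient pays £863.60; OOP now £1345.20.
Bill 4, £5099: deductible met; 40% of £5099 = £2039.60. That would push OOP to £3384.80, over the £1450 cap, so patient pays £1450 − £1345.20 = £104.80.

£104.80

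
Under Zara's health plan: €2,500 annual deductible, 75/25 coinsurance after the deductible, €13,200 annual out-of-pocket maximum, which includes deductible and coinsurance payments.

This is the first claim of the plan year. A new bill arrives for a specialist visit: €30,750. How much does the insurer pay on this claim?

€21,187.50

The full €2,500 deductible is still open; €2,500 of this bill applies to it.
The remaining €28,250 (= €30,750 − €2,500) moves to coinsurance.
Patient's 25% share of €28,250 is €7,062.50.
That puts the patient's cost at €2,500 + €7,062.50 = €9,562.50 before any cap.
Year-to-date out-of-pocket becomes €0 + €9,562.50 = €9,562.50, still under the €13,200 maximum, so no cap applies.
The plan picks up €30,750 − €9,562.50 = €21,187.50.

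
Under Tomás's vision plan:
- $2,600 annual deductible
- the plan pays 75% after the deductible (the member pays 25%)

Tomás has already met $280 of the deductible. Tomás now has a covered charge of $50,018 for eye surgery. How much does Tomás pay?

Deductible still to meet: $2,600 − $280 = $2,320.
The remaining $47,698 (= $50,018 − $2,320) moves to coinsurance.
Coinsurance: $47,698 × 25% = $11,924.50.
Member responsibility: $2,320 + $11,924.50 = $14,244.50.

$14,244.50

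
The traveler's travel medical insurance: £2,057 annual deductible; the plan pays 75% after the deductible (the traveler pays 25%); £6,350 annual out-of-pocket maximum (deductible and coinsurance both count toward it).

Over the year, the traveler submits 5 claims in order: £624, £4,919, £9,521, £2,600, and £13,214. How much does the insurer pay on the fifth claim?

Claim 1 — £624: fully absorbed by the deductible. Traveler owes £624 (running OOP £624). Plan pays £624 − £624 = £0.
Claim 2 — £4,919: £1,433 finishes the deductible; £3,486 goes to coinsurance; traveler's 25% is £871.50. Traveler pays £2,304.50; OOP now £2,928.50. Insurer: £4,919 − £2,304.50 = £2,614.50.
Claim 3 — £9,521: 25% coinsurance on £9,521 = £2,380.25. Cost to traveler: £2,380.25. OOP to date £5,308.75. Plan pays £9,521 − £2,380.25 = £7,140.75.
Claim 4 — £2,600: deductible already satisfied, so traveler's share is 25% × £2,600 = £650. Cost to traveler: £650. OOP to date £5,958.75. Plan pays £2,600 − £650 = £1,950.
Claim 5 — £13,214: 25% coinsurance on £13,214 = £3,303.50. That would push OOP to £9,262.25, over the £6,350 cap, so traveler pays £6,350 − £5,958.75 = £391.25. Insurer: £13,214 − £391.25 = £12,822.75.

£12,822.75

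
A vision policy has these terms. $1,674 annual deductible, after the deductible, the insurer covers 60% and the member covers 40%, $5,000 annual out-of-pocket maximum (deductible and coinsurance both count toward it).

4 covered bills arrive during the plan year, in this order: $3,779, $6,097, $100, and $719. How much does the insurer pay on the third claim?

$60

#1 ($3,779): deductible takes $1,674, $2,105 remains; coinsurance $2,105 × 40% = $842. Cost to member: $2,516. OOP to date $2,516. Insurer: $3,779 − $2,516 = $1,263.
#2 ($6,097): 40% coinsurance on $6,097 = $2,438.80. Member owes $2,438.80 (running OOP $4,954.80). Insurer: $6,097 − $2,438.80 = $3,658.20.
#3 ($100): deductible already satisfied, so member's share is 40% × $100 = $40. Cost to member: $40. OOP to date $4,994.80. Insurer: $100 − $40 = $60.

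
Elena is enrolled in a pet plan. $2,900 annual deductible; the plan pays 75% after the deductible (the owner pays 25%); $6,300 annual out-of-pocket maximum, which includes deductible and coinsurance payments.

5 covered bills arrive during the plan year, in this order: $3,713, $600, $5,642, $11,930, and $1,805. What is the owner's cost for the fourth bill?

$1,636.25

Claim 1 — $3,713: deductible takes $2,900, $813 remains; owner's 25% is $203.25. Owner owes $3,103.25 (running OOP $3,103.25).
Claim 2 — $600: deductible met; 25% of $600 = $150. Owner owes $150 (running OOP $3,253.25).
Claim 3 — $5,642: 25% coinsurance on $5,642 = $1,410.50. Owner pays $1,410.50; OOP now $4,663.75.
Claim 4 — $11,930: deductible met; 25% of $11,930 = $2,982.50. Adding that to $4,663.75 gives $7,646.25, past the $6,300 cap; owner pays only $6,300 − $4,663.75 = $1,636.25.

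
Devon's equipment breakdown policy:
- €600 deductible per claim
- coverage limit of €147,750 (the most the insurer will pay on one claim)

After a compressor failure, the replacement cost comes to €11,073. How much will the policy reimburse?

Less the €600 deductible: €11,073 − €600 = €10,473.
€10,473 ≤ €147,750, so the limit doesn't bind; insurer pays €10,473.

€10,473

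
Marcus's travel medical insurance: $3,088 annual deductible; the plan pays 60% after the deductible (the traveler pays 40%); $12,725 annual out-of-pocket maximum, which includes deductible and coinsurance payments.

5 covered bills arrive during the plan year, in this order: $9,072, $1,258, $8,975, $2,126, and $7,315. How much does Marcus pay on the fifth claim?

Claim 1 ($9,072): $3,088 finishes the deductible; $5,984 goes to coinsurance; 40% of $5,984 = $2,393.60. Cost to traveler: $5,481.60. OOP to date $5,481.60.
Claim 2 ($1,258): deductible already satisfied, so traveler's share is 40% × $1,258 = $503.20. Traveler owes $503.20 (running OOP $5,984.80).
Claim 3 ($8,975): deductible already satisfied, so traveler's share is 40% × $8,975 = $3,590. Traveler owes $3,590 (running OOP $9,574.80).
Claim 4 ($2,126): deductible met; 40% of $2,126 = $850.40. Cost to traveler: $850.40. OOP to date $10,425.20.
Claim 5 ($7,315): deductible already satisfied, so traveler's share is 40% × $7,315 = $2,926. OOP would hit $13,351.20 > $12,725, so the cap limits the traveler to $12,725 − $10,425.20 = $2,299.80.

$2,299.80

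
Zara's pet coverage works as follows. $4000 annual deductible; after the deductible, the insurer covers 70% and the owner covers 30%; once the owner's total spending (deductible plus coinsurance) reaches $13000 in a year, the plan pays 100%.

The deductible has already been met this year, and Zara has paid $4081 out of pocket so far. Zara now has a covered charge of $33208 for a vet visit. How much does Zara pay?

$8919

The deductible is already satisfied, so the full bill goes to coinsurance.
30% of $33208 = $9962.40 falls to the owner.
Year-to-date out-of-pocket would reach $4081 + $9962.40 = $14043.40, above the $13000 maximum, so the owner pays only $13000 − $4081 = $8919.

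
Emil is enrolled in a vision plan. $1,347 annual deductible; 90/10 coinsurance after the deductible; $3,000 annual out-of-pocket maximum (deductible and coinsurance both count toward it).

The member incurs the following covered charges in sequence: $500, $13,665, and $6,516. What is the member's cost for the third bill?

$371.20

Claim 1 ($500): entire amount goes to the deductible. Member pays $500; OOP now $500.
Claim 2 ($13,665): $847 finishes the deductible; $12,818 goes to coinsurance; coinsurance $12,818 × 10% = $1,281.80. Member pays $2,128.80; OOP now $2,628.80.
Claim 3 ($6,516): deductible already satisfied, so member's share is 10% × $6,516 = $651.60. OOP would hit $3,280.40 > $3,000, so the cap limits the member to $3,000 − $2,628.80 = $371.20.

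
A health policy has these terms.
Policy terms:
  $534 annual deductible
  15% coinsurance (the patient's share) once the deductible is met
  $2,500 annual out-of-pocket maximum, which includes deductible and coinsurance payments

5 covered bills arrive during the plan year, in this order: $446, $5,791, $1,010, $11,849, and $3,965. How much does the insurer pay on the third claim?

$858.50

Claim 1 — $446: fully absorbed by the deductible. Patient owes $446 (running OOP $446). Insurer: $446 − $446 = $0.
Claim 2 — $5,791: deductible takes $88, $5,703 remains; coinsurance $5,703 × 15% = $855.45. Patient pays $943.45; OOP now $1,389.45. Insurer: $5,791 − $943.45 = $4,847.55.
Claim 3 — $1,010: deductible already satisfied, so patient's share is 15% × $1,010 = $151.50. Patient owes $151.50 (running OOP $1,540.95). Insurer: $1,010 − $151.50 = $858.50.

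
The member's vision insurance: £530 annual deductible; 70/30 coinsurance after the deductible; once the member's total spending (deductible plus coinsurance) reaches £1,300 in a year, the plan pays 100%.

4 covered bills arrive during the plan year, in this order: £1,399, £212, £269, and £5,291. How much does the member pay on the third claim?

£80.70

Claim 1 — £1,399: deductible takes £530, £869 remains; coinsurance £869 × 30% = £260.70. Cost to member: £790.70. OOP to date £790.70.
Claim 2 — £212: deductible met; 30% of £212 = £63.60. Member owes £63.60 (running OOP £854.30).
Claim 3 — £269: deductible met; 30% of £269 = £80.70. Cost to member: £80.70. OOP to date £935.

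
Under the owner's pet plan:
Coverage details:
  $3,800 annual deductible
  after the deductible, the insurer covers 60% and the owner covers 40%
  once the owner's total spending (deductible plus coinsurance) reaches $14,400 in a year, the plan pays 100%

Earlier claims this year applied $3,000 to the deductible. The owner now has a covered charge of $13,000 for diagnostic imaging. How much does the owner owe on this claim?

Deductible still to meet: $3,800 − $3,000 = $800.
After the $800 deductible portion, $13,000 − $800 = $12,200 is subject to coinsurance.
40% of $12,200 = $4,880 falls to the owner.
So the owner owes $800 + $4,880 = $5,680 before any cap.
Cumulative spending $3,000 + $5,680 = $8,680 stays under the $14,400 maximum.

$5,680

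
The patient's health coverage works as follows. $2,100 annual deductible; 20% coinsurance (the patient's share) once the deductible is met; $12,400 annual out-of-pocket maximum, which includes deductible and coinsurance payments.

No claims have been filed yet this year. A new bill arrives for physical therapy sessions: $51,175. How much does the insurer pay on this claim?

Nothing has been paid toward the $2,100 deductible, so the first $2,100 of this charge is applied there.
After the $2,100 deductible portion, $51,175 − $2,100 = $49,075 is subject to coinsurance.
Patient's 20% share of $49,075 is $9,815.
Patient responsibility before any cap: $2,100 + $9,815 = $11,915.
Year-to-date out-of-pocket becomes $0 + $11,915 = $11,915, still under the $12,400 maximum, so no cap applies.
The plan picks up $51,175 − $11,915 = $39,260.

$39,260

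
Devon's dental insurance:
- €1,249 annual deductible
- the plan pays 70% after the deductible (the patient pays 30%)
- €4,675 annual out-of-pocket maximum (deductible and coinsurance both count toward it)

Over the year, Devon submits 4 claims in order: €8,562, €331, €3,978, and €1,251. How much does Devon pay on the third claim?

€1,132.80

Bill 1, €8,562: €1,249 to deductible, leaving €7,313; coinsurance €7,313 × 30% = €2,193.90. Cost to patient: €3,442.90. OOP to date €3,442.90.
Bill 2, €331: 30% coinsurance on €331 = €99.30. Patient owes €99.30 (running OOP €3,542.20).
Bill 3, €3,978: deductible met; 30% of €3,978 = €1,193.40. Adding that to €3,542.20 gives €4,735.60, past the €4,675 cap; patient pays only €4,675 − €3,542.20 = €1,132.80.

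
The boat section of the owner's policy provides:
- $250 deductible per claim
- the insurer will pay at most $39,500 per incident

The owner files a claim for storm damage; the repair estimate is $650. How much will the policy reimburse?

$400

After the deductible, $650 − $250 = $400 remains.
$400 ≤ $39,500, so the limit doesn't bind; insurer pays $400.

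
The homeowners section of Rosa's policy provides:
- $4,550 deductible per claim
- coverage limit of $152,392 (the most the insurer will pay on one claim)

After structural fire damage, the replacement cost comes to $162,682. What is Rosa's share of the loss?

Subtract the deductible: $162,682 − $4,550 = $158,132.
$158,132 exceeds the $152,392 limit, so the insurer pays the limit: $152,392.
Out of pocket: $162,682 − $152,392 = $10,290.

$10,290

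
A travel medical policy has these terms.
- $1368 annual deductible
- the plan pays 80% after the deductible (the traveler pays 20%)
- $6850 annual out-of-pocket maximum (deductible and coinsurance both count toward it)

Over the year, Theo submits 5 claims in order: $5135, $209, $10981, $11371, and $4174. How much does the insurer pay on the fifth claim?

$3957.60

Claim 1 — $5135: $1368 finishes the deductible; $3767 goes to coinsurance; traveler's 20% is $753.40. Traveler pays $2121.40; OOP now $2121.40. Insurer: $5135 − $2121.40 = $3013.60.
Claim 2 — $209: 20% coinsurance on $209 = $41.80. Traveler owes $41.80 (running OOP $2163.20). Plan pays $209 − $41.80 = $167.20.
Claim 3 — $10981: deductible met; 20% of $10981 = $2196.20. Traveler owes $2196.20 (running OOP $4359.40). Plan pays $10981 − $2196.20 = $8784.80.
Claim 4 — $11371: deductible met; 20% of $11371 = $2274.20. Traveler owes $2274.20 (running OOP $6633.60). Plan pays $11371 − $2274.20 = $9096.80.
Claim 5 — $4174: deductible already satisfied, so traveler's share is 20% × $4174 = $834.80. That would push OOP to $7468.40, over the $6850 cap, so traveler pays $6850 − $6633.60 = $216.40. Plan pays $4174 − $216.40 = $3957.60.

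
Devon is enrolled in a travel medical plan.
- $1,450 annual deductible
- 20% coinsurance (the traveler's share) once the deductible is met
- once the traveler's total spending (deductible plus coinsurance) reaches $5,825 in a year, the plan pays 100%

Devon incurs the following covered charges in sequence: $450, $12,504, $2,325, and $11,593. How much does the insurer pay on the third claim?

$1,860

#1 ($450): entire amount goes to the deductible. Cost to traveler: $450. OOP to date $450. Plan pays $450 − $450 = $0.
#2 ($12,504): deductible takes $1,000, $11,504 remains; traveler's 20% is $2,300.80. Cost to traveler: $3,300.80. OOP to date $3,750.80. Plan pays $12,504 − $3,300.80 = $9,203.20.
#3 ($2,325): 20% coinsurance on $2,325 = $465. Traveler pays $465; OOP now $4,215.80. Plan pays $2,325 − $465 = $1,860.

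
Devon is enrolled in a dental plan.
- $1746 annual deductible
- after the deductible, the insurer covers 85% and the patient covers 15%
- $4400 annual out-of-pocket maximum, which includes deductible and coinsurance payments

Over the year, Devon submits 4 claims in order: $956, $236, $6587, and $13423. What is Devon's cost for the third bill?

Claim 1 — $956: all of it applies to the deductible. Patient pays $956; OOP now $956.
Claim 2 — $236: fully absorbed by the deductible. Cost to patient: $236. OOP to date $1192.
Claim 3 — $6587: $554 finishes the deductible; $6033 goes to coinsurance; patient's 15% is $904.95. Patient pays $1458.95; OOP now $2650.95.

$1458.95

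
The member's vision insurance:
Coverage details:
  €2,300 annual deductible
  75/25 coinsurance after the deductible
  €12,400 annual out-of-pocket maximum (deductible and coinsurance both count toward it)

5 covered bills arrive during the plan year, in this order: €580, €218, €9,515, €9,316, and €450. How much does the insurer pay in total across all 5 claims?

#1 (€580): fully absorbed by the deductible. Member pays €580; OOP now €580. Insurer: €580 − €580 = €0.
#2 (€218): fully absorbed by the deductible. Member pays €218; OOP now €798. Insurer: €218 − €218 = €0.
#3 (€9,515): €1,502 to deductible, leaving €8,013; member's 25% is €2,003.25. Cost to member: €3,505.25. OOP to date €4,303.25. Plan pays €9,515 − €3,505.25 = €6,009.75.
#4 (€9,316): 25% coinsurance on €9,316 = €2,329. Cost to member: €2,329. OOP to date €6,632.25. Plan pays €9,316 − €2,329 = €6,987.
#5 (€450): deductible already satisfied, so member's share is 25% × €450 = €112.50. Cost to member: €112.50. OOP to date €6,744.75. Insurer: €450 − €112.50 = €337.50.
Insurer total = bills − member's total = €20,079 − €6,744.75 = €13,334.25.

€13,334.25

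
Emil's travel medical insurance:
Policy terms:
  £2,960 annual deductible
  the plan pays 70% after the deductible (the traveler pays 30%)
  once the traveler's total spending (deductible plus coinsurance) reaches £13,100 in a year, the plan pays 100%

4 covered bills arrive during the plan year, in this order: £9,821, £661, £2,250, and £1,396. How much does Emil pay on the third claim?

£675

Claim 1 — £9,821: deductible takes £2,960, £6,861 remains; 30% of £6,861 = £2,058.30. Traveler pays £5,018.30; OOP now £5,018.30.
Claim 2 — £661: deductible already satisfied, so traveler's share is 30% × £661 = £198.30. Traveler pays £198.30; OOP now £5,216.60.
Claim 3 — £2,250: deductible already satisfied, so traveler's share is 30% × £2,250 = £675. Traveler pays £675; OOP now £5,891.60.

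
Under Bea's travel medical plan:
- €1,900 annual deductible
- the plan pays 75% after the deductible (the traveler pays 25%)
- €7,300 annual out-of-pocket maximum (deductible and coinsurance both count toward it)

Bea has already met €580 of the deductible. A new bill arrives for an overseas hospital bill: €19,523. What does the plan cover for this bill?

€13,652.25

€580 of the €1,900 deductible is already met, leaving €1,320.
That leaves €19,523 − €1,320 = €18,203 for coinsurance.
25% of €18,203 = €4,550.75 falls to the traveler.
Traveler responsibility before any cap: €1,320 + €4,550.75 = €5,870.75.
Year-to-date out-of-pocket becomes €580 + €5,870.75 = €6,450.75, still under the €7,300 maximum, so no cap applies.
The insurer covers the remainder: €19,523 − €5,870.75 = €13,652.25.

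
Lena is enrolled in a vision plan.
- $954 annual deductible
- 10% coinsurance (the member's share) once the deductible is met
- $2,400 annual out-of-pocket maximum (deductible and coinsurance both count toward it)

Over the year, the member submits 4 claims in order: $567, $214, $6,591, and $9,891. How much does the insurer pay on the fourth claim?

Claim 1 ($567): all of it applies to the deductible. Cost to member: $567. OOP to date $567. Insurer: $567 − $567 = $0.
Claim 2 ($214): fully absorbed by the deductible. Member pays $214; OOP now $781. Plan pays $214 − $214 = $0.
Claim 3 ($6,591): deductible takes $173, $6,418 remains; 10% of $6,418 = $641.80. Cost to member: $814.80. OOP to date $1,595.80. Insurer: $6,591 − $814.80 = $5,776.20.
Claim 4 ($9,891): deductible already satisfied, so member's share is 10% × $9,891 = $989.10. That would push OOP to $2,584.90, over the $2,400 cap, so member pays $2,400 − $1,595.80 = $804.20. Plan pays $9,891 − $804.20 = $9,086.80.

$9,086.80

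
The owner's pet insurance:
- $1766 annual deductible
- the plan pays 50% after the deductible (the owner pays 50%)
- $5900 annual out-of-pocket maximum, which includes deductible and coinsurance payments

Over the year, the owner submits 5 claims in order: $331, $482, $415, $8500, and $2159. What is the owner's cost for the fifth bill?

$153

Claim 1 ($331): fully absorbed by the deductible. Owner owes $331 (running OOP $331).
Claim 2 ($482): entire amount goes to the deductible. Owner pays $482; OOP now $813.
Claim 3 ($415): all of it applies to the deductible. Owner pays $415; OOP now $1228.
Claim 4 ($8500): deductible takes $538, $7962 remains; owner's 50% is $3981. Cost to owner: $4519. OOP to date $5747.
Claim 5 ($2159): deductible already satisfied, so owner's share is 50% × $2159 = $1079.50. That would push OOP to $6826.50, over the $5900 cap, so owner pays $5900 − $5747 = $153.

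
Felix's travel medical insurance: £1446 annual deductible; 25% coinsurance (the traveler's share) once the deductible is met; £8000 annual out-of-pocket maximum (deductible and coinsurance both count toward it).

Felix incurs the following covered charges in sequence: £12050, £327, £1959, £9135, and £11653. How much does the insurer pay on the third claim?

Bill 1, £12050: £1446 finishes the deductible; £10604 goes to coinsurance; 25% of £10604 = £2651. Traveler pays £4097; OOP now £4097. Insurer: £12050 − £4097 = £7953.
Bill 2, £327: deductible already satisfied, so traveler's share is 25% × £327 = £81.75. Traveler pays £81.75; OOP now £4178.75. Insurer: £327 − £81.75 = £245.25.
Bill 3, £1959: deductible met; 25% of £1959 = £489.75. Cost to traveler: £489.75. OOP to date £4668.50. Insurer: £1959 − £489.75 = £1469.25.

£1469.25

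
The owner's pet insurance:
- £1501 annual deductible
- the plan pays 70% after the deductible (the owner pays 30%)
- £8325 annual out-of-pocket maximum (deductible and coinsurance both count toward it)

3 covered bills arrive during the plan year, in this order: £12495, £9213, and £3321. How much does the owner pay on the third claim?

#1 (£12495): £1501 finishes the deductible; £10994 goes to coinsurance; 30% of £10994 = £3298.20. Cost to owner: £4799.20. OOP to date £4799.20.
#2 (£9213): deductible met; 30% of £9213 = £2763.90. Cost to owner: £2763.90. OOP to date £7563.10.
#3 (£3321): deductible already satisfied, so owner's share is 30% × £3321 = £996.30. Adding that to £7563.10 gives £8559.40, past the £8325 cap; owner pays only £8325 − £7563.10 = £761.90.

£761.90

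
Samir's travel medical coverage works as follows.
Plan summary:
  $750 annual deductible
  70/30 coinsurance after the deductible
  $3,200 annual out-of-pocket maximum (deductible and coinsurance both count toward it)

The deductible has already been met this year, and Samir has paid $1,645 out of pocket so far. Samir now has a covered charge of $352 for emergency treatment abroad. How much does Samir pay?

The deductible is already satisfied, so the full bill goes to coinsurance.
Coinsurance: $352 × 30% = $105.60.
Year-to-date out-of-pocket becomes $1,645 + $105.60 = $1,750.60, still under the $3,200 maximum, so no cap applies.

$105.60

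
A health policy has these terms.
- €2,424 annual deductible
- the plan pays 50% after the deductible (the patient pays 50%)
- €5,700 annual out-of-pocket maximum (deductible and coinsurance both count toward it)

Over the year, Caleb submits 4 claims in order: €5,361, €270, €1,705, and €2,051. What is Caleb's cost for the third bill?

€852.50

Claim 1 — €5,361: €2,424 finishes the deductible; €2,937 goes to coinsurance; coinsurance €2,937 × 50% = €1,468.50. Patient owes €3,892.50 (running OOP €3,892.50).
Claim 2 — €270: deductible met; 50% of €270 = €135. Patient pays €135; OOP now €4,027.50.
Claim 3 — €1,705: deductible already satisfied, so patient's share is 50% × €1,705 = €852.50. Patient owes €852.50 (running OOP €4,880).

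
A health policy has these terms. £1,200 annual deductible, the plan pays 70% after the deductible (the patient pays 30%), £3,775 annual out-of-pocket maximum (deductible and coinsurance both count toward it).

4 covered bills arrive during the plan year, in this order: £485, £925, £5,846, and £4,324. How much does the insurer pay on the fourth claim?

£3,565.80

Bill 1, £485: entire amount goes to the deductible. Patient pays £485; OOP now £485. Plan pays £485 − £485 = £0.
Bill 2, £925: £715 to deductible, leaving £210; coinsurance £210 × 30% = £63. Patient owes £778 (running OOP £1,263). Insurer: £925 − £778 = £147.
Bill 3, £5,846: deductible already satisfied, so patient's share is 30% × £5,846 = £1,753.80. Patient owes £1,753.80 (running OOP £3,016.80). Plan pays £5,846 − £1,753.80 = £4,092.20.
Bill 4, £4,324: deductible already satisfied, so patient's share is 30% × £4,324 = £1,297.20. OOP would hit £4,314 > £3,775, so the cap limits the patient to £3,775 − £3,016.80 = £758.20. Plan pays £4,324 − £758.20 = £3,565.80.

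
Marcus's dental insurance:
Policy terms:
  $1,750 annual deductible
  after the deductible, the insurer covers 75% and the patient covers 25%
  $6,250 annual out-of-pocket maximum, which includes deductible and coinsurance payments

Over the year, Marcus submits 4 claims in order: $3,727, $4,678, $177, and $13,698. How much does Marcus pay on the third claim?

#1 ($3,727): $1,750 finishes the deductible; $1,977 goes to coinsurance; 25% of $1,977 = $494.25. Patient pays $2,244.25; OOP now $2,244.25.
#2 ($4,678): deductible already satisfied, so patient's share is 25% × $4,678 = $1,169.50. Patient pays $1,169.50; OOP now $3,413.75.
#3 ($177): deductible met; 25% of $177 = $44.25. Patient owes $44.25 (running OOP $3,458).

$44.25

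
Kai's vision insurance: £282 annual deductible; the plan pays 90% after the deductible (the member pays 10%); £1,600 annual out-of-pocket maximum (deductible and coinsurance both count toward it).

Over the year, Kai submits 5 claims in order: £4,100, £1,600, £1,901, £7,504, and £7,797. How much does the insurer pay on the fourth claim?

£6,917.90

#1 (£4,100): £282 to deductible, leaving £3,818; member's 10% is £381.80. Member pays £663.80; OOP now £663.80. Insurer: £4,100 − £663.80 = £3,436.20.
#2 (£1,600): deductible met; 10% of £1,600 = £160. Cost to member: £160. OOP to date £823.80. Plan pays £1,600 − £160 = £1,440.
#3 (£1,901): deductible met; 10% of £1,901 = £190.10. Member owes £190.10 (running OOP £1,013.90). Plan pays £1,901 − £190.10 = £1,710.90.
#4 (£7,504): deductible already satisfied, so member's share is 10% × £7,504 = £750.40. Adding that to £1,013.90 gives £1,764.30, past the £1,600 cap; member pays only £1,600 − £1,013.90 = £586.10. Plan pays £7,504 − £586.10 = £6,917.90.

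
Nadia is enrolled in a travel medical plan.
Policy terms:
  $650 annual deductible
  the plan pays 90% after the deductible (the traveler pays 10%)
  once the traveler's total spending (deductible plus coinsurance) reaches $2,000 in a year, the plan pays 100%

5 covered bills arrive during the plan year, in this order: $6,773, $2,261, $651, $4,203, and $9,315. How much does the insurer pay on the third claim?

#1 ($6,773): $650 finishes the deductible; $6,123 goes to coinsurance; 10% of $6,123 = $612.30. Cost to traveler: $1,262.30. OOP to date $1,262.30. Plan pays $6,773 − $1,262.30 = $5,510.70.
#2 ($2,261): 10% coinsurance on $2,261 = $226.10. Cost to traveler: $226.10. OOP to date $1,488.40. Plan pays $2,261 − $226.10 = $2,034.90.
#3 ($651): 10% coinsurance on $651 = $65.10. Traveler pays $65.10; OOP now $1,553.50. Insurer: $651 − $65.10 = $585.90.

$585.90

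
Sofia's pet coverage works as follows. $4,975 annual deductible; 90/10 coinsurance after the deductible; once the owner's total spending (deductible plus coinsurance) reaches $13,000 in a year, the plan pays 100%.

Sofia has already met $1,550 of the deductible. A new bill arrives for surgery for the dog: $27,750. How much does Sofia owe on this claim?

$5,857.50

$1,550 of the $4,975 deductible is already met, leaving $3,425.
The remaining $24,325 (= $27,750 − $3,425) moves to coinsurance.
10% of $24,325 = $2,432.50 falls to the owner.
Owner responsibility before any cap: $3,425 + $2,432.50 = $5,857.50.
Total out-of-pocket so far would be $1,550 + $5,857.50 = $7,407.50, below the $13,000 cap — no reduction.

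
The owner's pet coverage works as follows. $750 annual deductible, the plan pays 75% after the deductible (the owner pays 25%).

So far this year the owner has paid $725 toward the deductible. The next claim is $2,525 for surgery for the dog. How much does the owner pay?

Deductible still to meet: $750 − $725 = $25.
The remaining $2,500 (= $2,525 − $25) moves to coinsurance.
25% of $2,500 = $625 falls to the owner.
Owner responsibility: $25 + $625 = $650.

$650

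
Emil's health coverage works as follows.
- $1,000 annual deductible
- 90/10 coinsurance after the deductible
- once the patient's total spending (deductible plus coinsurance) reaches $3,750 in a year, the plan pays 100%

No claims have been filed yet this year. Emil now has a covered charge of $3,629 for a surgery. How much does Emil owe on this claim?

Deductible not yet touched, so the first $1,000 of the bill goes to the deductible.
That leaves $3,629 − $1,000 = $2,629 for coinsurance.
10% of $2,629 = $262.90 falls to the patient.
So the patient owes $1,000 + $262.90 = $1,262.90 before any cap.
Total out-of-pocket so far would be $0 + $1,262.90 = $1,262.90, below the $3,750 cap — no reduction.

$1,262.90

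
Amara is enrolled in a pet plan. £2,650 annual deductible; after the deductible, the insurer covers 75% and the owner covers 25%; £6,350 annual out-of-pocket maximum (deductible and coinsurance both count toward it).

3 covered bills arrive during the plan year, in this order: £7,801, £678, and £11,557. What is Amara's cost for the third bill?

Bill 1, £7,801: deductible takes £2,650, £5,151 remains; 25% of £5,151 = £1,287.75. Owner pays £3,937.75; OOP now £3,937.75.
Bill 2, £678: 25% coinsurance on £678 = £169.50. Owner owes £169.50 (running OOP £4,107.25).
Bill 3, £11,557: 25% coinsurance on £11,557 = £2,889.25. OOP would hit £6,996.50 > £6,350, so the cap limits the owner to £6,350 − £4,107.25 = £2,242.75.

£2,242.75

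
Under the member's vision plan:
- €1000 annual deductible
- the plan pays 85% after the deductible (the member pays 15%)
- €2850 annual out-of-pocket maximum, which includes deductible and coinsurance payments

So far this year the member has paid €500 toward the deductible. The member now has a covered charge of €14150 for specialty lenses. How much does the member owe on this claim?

Deductible still to meet: €1000 − €500 = €500.
After the €500 deductible portion, €14150 − €500 = €13650 is subject to coinsurance.
Member's 15% share of €13650 is €2047.50.
So the member owes €500 + €2047.50 = €2547.50 before any cap.
Adding €2547.50 to the €500 already spent would give €3047.50, which exceeds the €2850 cap; the member pays just €2850 − €500 = €2350.

€2350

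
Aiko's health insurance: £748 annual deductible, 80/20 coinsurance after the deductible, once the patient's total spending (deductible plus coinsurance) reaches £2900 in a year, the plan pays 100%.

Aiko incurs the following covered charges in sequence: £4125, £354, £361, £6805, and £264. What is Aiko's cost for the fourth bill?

#1 (£4125): £748 finishes the deductible; £3377 goes to coinsurance; 20% of £3377 = £675.40. Patient pays £1423.40; OOP now £1423.40.
#2 (£354): deductible already satisfied, so patient's share is 20% × £354 = £70.80. Cost to patient: £70.80. OOP to date £1494.20.
#3 (£361): deductible already satisfied, so patient's share is 20% × £361 = £72.20. Patient pays £72.20; OOP now £1566.40.
#4 (£6805): 20% coinsurance on £6805 = £1361. That would push OOP to £2927.40, over the £2900 cap, so patient pays £2900 − £1566.40 = £1333.60.

£1333.60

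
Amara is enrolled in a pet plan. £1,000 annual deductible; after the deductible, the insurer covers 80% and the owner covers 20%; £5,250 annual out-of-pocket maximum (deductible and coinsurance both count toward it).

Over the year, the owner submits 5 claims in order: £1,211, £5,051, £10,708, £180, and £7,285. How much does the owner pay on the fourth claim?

£36

Claim 1 (£1,211): £1,000 to deductible, leaving £211; coinsurance £211 × 20% = £42.20. Owner pays £1,042.20; OOP now £1,042.20.
Claim 2 (£5,051): deductible already satisfied, so owner's share is 20% × £5,051 = £1,010.20. Cost to owner: £1,010.20. OOP to date £2,052.40.
Claim 3 (£10,708): deductible met; 20% of £10,708 = £2,141.60. Owner owes £2,141.60 (running OOP £4,194).
Claim 4 (£180): deductible met; 20% of £180 = £36. Owner pays £36; OOP now £4,230.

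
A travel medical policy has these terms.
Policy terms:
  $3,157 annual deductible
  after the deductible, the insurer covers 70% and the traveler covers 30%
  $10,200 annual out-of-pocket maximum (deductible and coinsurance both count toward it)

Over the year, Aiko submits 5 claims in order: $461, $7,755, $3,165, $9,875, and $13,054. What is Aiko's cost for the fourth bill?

$2,962.50

#1 ($461): all of it applies to the deductible. Traveler pays $461; OOP now $461.
#2 ($7,755): deductible takes $2,696, $5,059 remains; traveler's 30% is $1,517.70. Cost to traveler: $4,213.70. OOP to date $4,674.70.
#3 ($3,165): deductible met; 30% of $3,165 = $949.50. Traveler pays $949.50; OOP now $5,624.20.
#4 ($9,875): deductible met; 30% of $9,875 = $2,962.50. Cost to traveler: $2,962.50. OOP to date $8,586.70.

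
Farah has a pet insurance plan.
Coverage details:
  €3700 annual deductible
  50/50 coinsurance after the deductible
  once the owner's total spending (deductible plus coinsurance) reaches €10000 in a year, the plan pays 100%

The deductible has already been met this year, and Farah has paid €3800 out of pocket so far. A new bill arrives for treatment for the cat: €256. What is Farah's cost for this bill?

The deductible is already satisfied, so the full bill goes to coinsurance.
Owner's 50% share of €256 is €128.
Year-to-date out-of-pocket becomes €3800 + €128 = €3928, still under the €10000 maximum, so no cap applies.

€128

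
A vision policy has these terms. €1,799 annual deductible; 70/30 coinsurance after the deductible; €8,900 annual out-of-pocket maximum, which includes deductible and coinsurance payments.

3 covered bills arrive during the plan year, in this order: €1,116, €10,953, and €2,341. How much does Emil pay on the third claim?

€702.30

#1 (€1,116): fully absorbed by the deductible. Member owes €1,116 (running OOP €1,116).
#2 (€10,953): €683 to deductible, leaving €10,270; 30% of €10,270 = €3,081. Cost to member: €3,764. OOP to date €4,880.
#3 (€2,341): 30% coinsurance on €2,341 = €702.30. Cost to member: €702.30. OOP to date €5,582.30.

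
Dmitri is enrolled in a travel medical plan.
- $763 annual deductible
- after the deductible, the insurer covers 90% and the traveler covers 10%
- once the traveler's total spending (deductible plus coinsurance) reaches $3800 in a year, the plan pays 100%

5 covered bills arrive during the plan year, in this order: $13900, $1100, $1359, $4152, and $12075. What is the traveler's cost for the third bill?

$135.90

Bill 1, $13900: $763 to deductible, leaving $13137; 10% of $13137 = $1313.70. Traveler pays $2076.70; OOP now $2076.70.
Bill 2, $1100: deductible already satisfied, so traveler's share is 10% × $1100 = $110. Traveler owes $110 (running OOP $2186.70).
Bill 3, $1359: deductible already satisfied, so traveler's share is 10% × $1359 = $135.90. Traveler owes $135.90 (running OOP $2322.60).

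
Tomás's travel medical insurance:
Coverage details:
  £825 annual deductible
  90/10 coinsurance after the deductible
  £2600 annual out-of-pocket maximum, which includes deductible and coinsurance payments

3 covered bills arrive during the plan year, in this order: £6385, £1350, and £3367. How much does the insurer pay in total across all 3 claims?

Claim 1 (£6385): £825 to deductible, leaving £5560; coinsurance £5560 × 10% = £556. Traveler owes £1381 (running OOP £1381). Insurer: £6385 − £1381 = £5004.
Claim 2 (£1350): deductible met; 10% of £1350 = £135. Cost to traveler: £135. OOP to date £1516. Plan pays £1350 − £135 = £1215.
Claim 3 (£3367): deductible met; 10% of £3367 = £336.70. Traveler owes £336.70 (running OOP £1852.70). Plan pays £3367 − £336.70 = £3030.30.
Insurer total: £5004 + £1215 + £3030.30 = £9249.30.

£9249.30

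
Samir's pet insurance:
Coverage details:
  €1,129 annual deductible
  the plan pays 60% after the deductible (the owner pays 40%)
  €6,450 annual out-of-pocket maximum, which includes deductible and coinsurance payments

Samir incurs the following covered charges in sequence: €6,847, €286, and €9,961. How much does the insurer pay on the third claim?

Claim 1 (€6,847): €1,129 to deductible, leaving €5,718; 40% of €5,718 = €2,287.20. Owner pays €3,416.20; OOP now €3,416.20. Insurer: €6,847 − €3,416.20 = €3,430.80.
Claim 2 (€286): deductible met; 40% of €286 = €114.40. Owner owes €114.40 (running OOP €3,530.60). Plan pays €286 − €114.40 = €171.60.
Claim 3 (€9,961): deductible already satisfied, so owner's share is 40% × €9,961 = €3,984.40. That would push OOP to €7,515, over the €6,450 cap, so owner pays €6,450 − €3,530.60 = €2,919.40. Insurer: €9,961 − €2,919.40 = €7,041.60.

€7,041.60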